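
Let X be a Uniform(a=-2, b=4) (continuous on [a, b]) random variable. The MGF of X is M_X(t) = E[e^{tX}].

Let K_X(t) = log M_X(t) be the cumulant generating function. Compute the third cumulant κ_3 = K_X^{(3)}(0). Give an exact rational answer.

M_X(t) = (e^(4*t) - e^(-2*t))/(6*t)
K_X(t) = log M_X(t) = -log(t) + log(e^(4*t) - e^(-2*t)) - log(6)
D^3[K](t) = (216*t^3*e^(12*t) + 216*t^3*e^(6*t) - 2*e^(18*t) + 6*e^(12*t) - 6*e^(6*t) + 2)/(t^3*e^(18*t) - 3*t^3*e^(12*t) + 3*t^3*e^(6*t) - t^3)

κ_3 = D^3[K](0) = 0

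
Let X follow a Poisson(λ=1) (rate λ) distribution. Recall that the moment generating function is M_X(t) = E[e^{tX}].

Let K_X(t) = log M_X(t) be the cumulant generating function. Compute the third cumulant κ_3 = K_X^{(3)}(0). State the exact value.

κ_3 = D^3[K](0) = 1

M_X(t) = e^(e^(t) - 1)
K_X(t) = log M_X(t) = e^(t) - 1
D^3[K](t) = e^(t)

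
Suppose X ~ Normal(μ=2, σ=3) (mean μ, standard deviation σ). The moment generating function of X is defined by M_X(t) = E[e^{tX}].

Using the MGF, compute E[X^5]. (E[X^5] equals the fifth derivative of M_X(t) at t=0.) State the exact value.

E[X^5] = D^5[M](0) = 3182

M_X(t) = e^(9*t^2/2 + 2*t)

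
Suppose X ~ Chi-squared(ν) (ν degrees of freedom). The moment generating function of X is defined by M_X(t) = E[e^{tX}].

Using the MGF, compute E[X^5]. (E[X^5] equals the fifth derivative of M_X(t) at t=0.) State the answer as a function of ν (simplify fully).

E[X^5] = D^5[M](0) = ν*(ν^4 + 20*ν^3 + 140*ν^2 + 400*ν + 384)

M_X(t) = (1 - 2*t)^(-ν/2)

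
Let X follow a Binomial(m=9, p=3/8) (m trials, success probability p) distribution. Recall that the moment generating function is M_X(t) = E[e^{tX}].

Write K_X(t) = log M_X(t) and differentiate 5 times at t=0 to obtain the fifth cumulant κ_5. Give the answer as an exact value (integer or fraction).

M_X(t) = (3*e^(t)/8 + 5/8)^9
K_X(t) = log M_X(t) = 9*log(3*e^(t)/8 + 5/8)
D^5[K](t) = (-3645*e^(4*t) + 66825*e^(3*t) - 111375*e^(2*t) + 16875*e^(t))/(243*e^(5*t) + 2025*e^(4*t) + 6750*e^(3*t) + 11250*e^(2*t) + 9375*e^(t) + 3125)

κ_5 = D^5[K](0) = -3915/4096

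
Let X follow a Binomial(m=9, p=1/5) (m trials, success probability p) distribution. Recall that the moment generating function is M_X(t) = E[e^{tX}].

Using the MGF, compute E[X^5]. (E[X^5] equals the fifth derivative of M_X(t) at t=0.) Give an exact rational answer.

E[X^5] = d^5M/dt^5 |_{t=0} = 124389/625

M_X(t) = (e^(t)/5 + 4/5)^9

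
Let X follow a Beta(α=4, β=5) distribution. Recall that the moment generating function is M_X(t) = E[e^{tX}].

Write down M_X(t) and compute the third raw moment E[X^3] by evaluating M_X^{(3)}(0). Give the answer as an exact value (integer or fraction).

M_X(t) = ₁F₁(4; 9; t)
D^3[M](t) = 4*₁F₁(7; 12; t)/33

E[X^3] = D^3[M](0) = 4/33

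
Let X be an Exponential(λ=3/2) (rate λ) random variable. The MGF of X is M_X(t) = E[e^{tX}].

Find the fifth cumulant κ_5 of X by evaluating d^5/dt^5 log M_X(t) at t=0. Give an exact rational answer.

M_X(t) = 3/(2*(3/2 - t))
K_X(t) = log M_X(t) = -log(3/2 - t) - log(2) + log(3)
D^5[K](t) = -768/(32*t^5 - 240*t^4 + 720*t^3 - 1080*t^2 + 810*t - 243)

κ_5 = D^5[K](0) = 256/81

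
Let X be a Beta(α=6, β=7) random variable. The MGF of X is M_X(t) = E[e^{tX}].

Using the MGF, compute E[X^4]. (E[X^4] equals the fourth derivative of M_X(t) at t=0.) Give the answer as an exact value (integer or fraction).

M_X(t) = ₁F₁(6; 13; t)
D^4[M](t) = 9*₁F₁(10; 17; t)/130

E[X^4] = D^4[M](0) = 9/130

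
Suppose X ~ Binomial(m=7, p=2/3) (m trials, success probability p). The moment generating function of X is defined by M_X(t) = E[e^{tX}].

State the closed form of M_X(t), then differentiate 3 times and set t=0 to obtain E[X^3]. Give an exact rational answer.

M_X(t) = (2*e^(t)/3 + 1/3)^7
M′(t) = 896*e^(7*t)/2187 + 896*e^(6*t)/729 + 1120*e^(5*t)/729 + 2240*e^(4*t)/2187 + 280*e^(3*t)/729 + 56*e^(2*t)/729 + 14*e^(t)/2187
M′′(t) = 6272*e^(7*t)/2187 + 1792*e^(6*t)/243 + 5600*e^(5*t)/729 + 8960*e^(4*t)/2187 + 280*e^(3*t)/243 + 112*e^(2*t)/729 + 14*e^(t)/2187
M′′′(t) = 43904*e^(7*t)/2187 + 3584*e^(6*t)/81 + 28000*e^(5*t)/729 + 35840*e^(4*t)/2187 + 280*e^(3*t)/81 + 224*e^(2*t)/729 + 14*e^(t)/2187

E[X^3] = M′′′(0) = 1106/9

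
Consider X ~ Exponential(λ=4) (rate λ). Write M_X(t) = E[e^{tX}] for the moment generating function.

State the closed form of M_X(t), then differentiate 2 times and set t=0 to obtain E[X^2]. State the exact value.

E[X^2] = M′′(0) = 1/8

M_X(t) = 4/(4 - t)
M′(t) = 4/(t^2 - 8*t + 16)
M′′(t) = -8/(t^3 - 12*t^2 + 48*t - 64)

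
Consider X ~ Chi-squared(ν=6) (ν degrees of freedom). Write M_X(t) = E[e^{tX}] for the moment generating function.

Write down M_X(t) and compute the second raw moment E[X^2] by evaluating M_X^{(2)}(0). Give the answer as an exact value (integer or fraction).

M_X(t) = (1 - 2*t)^(-3)
M′(t) = 6/(16*t^4 - 32*t^3 + 24*t^2 - 8*t + 1)
M′′(t) = -48/(32*t^5 - 80*t^4 + 80*t^3 - 40*t^2 + 10*t - 1)

E[X^2] = M′′(0) = 48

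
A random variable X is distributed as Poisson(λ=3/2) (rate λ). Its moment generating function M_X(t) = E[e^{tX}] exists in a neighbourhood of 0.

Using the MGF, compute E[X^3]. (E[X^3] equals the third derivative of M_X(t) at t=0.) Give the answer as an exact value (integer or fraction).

E[X^3] = M′′′(0) = 93/8

M_X(t) = e^(3*e^(t)/2 - 3/2)
M′(t) = 3*e^(-3/2)*e^(t)*e^(3*e^(t)/2)/2
M′′(t) = (9*e^(2*t)*e^(3*e^(t)/2) + 6*e^(t)*e^(3*e^(t)/2))*e^(-3/2)/4
M′′′(t) = (27*e^(3*t)*e^(3*e^(t)/2) + 54*e^(2*t)*e^(3*e^(t)/2) + 12*e^(t)*e^(3*e^(t)/2))*e^(-3/2)/8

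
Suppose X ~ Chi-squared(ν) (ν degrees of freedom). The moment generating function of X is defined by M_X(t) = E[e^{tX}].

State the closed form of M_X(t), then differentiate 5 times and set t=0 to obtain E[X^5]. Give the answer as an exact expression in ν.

E[X^5] = d^5M/dt^5 |_{t=0} = ν*(ν^4 + 20*ν^3 + 140*ν^2 + 400*ν + 384)

M_X(t) = (1 - 2*t)^(-ν/2)
dM/dt = -ν/(2*t*(1 - 2*t)^(ν/2) - (1 - 2*t)^(ν/2))
d^2M/dt^2 = (ν^2 + 2*ν)/(4*t^2*(1 - 2*t)^(ν/2) - 4*t*(1 - 2*t)^(ν/2) + (1 - 2*t)^(ν/2))
d^3M/dt^3 = (-ν^3 - 6*ν^2 - 8*ν)/(8*t^3*(1 - 2*t)^(ν/2) - 12*t^2*(1 - 2*t)^(ν/2) + 6*t*(1 - 2*t)^(ν/2) - (1 - 2*t)^(ν/2))
d^4M/dt^4 = (ν^4 + 12*ν^3 + 44*ν^2 + 48*ν)/(16*t^4*(1 - 2*t)^(ν/2) - 32*t^3*(1 - 2*t)^(ν/2) + 24*t^2*(1 - 2*t)^(ν/2) - 8*t*(1 - 2*t)^(ν/2) + (1 - 2*t)^(ν/2))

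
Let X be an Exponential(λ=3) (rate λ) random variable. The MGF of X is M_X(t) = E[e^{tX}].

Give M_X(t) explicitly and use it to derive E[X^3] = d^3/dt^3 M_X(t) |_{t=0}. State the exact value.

M_X(t) = 3/(3 - t)
D^3[M](t) = 18/(t^4 - 12*t^3 + 54*t^2 - 108*t + 81)

E[X^3] = D^3[M](0) = 2/9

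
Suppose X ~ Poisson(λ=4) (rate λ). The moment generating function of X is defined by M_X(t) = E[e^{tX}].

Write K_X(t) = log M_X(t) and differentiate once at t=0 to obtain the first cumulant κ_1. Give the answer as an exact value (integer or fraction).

M_X(t) = e^(4*e^(t) - 4)
K_X(t) = log M_X(t) = 4*e^(t) - 4
K^(1)(t) = 4*e^(t)

κ_1 = K^(1)(0) = 4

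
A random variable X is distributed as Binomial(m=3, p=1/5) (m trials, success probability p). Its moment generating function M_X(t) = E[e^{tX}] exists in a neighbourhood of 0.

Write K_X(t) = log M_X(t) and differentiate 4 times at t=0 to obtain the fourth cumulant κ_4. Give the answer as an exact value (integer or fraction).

M_X(t) = (e^(t)/5 + 4/5)^3
K_X(t) = log M_X(t) = 3*log(e^(t)/5 + 4/5)
K^(4)(t) = (12*e^(3*t) - 192*e^(2*t) + 192*e^(t))/(e^(4*t) + 16*e^(3*t) + 96*e^(2*t) + 256*e^(t) + 256)

κ_4 = K^(4)(0) = 12/625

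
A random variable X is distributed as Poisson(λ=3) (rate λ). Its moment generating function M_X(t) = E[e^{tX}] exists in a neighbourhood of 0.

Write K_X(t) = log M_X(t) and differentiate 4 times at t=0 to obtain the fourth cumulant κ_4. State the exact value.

M_X(t) = e^(3*e^(t) - 3)
K_X(t) = log M_X(t) = 3*e^(t) - 3
K′(t) = 3*e^(t)
K′′(t) = 3*e^(t)
K′′′(t) = 3*e^(t)
K′′′′(t) = 3*e^(t)

κ_4 = K′′′′(0) = 3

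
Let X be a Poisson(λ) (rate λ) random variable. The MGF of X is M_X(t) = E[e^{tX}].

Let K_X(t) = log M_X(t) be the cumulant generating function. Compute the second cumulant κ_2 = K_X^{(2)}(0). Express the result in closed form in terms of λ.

M_X(t) = e^(λ*(e^(t) - 1))
K_X(t) = log M_X(t) = λ*(e^(t) - 1)
K^(2)(t) = λ*e^(t)

κ_2 = K^(2)(0) = λ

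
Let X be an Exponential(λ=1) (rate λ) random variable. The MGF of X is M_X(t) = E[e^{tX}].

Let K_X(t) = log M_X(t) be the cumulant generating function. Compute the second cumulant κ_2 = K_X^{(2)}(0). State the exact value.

M_X(t) = 1/(1 - t)
K_X(t) = log M_X(t) = -log(1 - t)
D^2[K](t) = 1/(t^2 - 2*t + 1)

κ_2 = D^2[K](0) = 1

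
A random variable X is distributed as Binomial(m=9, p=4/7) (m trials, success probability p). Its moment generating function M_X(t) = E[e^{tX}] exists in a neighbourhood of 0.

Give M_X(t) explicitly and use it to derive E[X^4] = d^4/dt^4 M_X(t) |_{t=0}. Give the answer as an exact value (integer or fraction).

M_X(t) = (4*e^(t)/7 + 3/7)^9

E[X^4] = d^4M/dt^4 |_{t=0} = 362340/343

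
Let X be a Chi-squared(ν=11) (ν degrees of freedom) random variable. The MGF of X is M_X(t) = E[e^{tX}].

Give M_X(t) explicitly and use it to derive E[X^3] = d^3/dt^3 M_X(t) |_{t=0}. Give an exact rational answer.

M_X(t) = (1 - 2*t)^(-11/2)

E[X^3] = D^3[M](0) = 2145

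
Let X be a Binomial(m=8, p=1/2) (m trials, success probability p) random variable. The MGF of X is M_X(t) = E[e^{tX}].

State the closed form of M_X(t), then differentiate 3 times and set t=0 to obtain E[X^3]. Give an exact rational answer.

M_X(t) = (e^(t)/2 + 1/2)^8
M′(t) = e^(8*t)/32 + 7*e^(7*t)/32 + 21*e^(6*t)/32 + 35*e^(5*t)/32 + 35*e^(4*t)/32 + 21*e^(3*t)/32 + 7*e^(2*t)/32 + e^(t)/32
M′′(t) = e^(8*t)/4 + 49*e^(7*t)/32 + 63*e^(6*t)/16 + 175*e^(5*t)/32 + 35*e^(4*t)/8 + 63*e^(3*t)/32 + 7*e^(2*t)/16 + e^(t)/32
M′′′(t) = 2*e^(8*t) + 343*e^(7*t)/32 + 189*e^(6*t)/8 + 875*e^(5*t)/32 + 35*e^(4*t)/2 + 189*e^(3*t)/32 + 7*e^(2*t)/8 + e^(t)/32

E[X^3] = M′′′(0) = 88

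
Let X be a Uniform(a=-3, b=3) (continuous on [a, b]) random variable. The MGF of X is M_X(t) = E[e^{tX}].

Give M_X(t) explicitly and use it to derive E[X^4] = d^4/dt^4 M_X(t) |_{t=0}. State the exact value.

E[X^4] = d^4M/dt^4 |_{t=0} = 81/5

M_X(t) = (e^(3*t) - e^(-3*t))/(6*t)
dM/dt = (3*t*e^(6*t) + 3*t - e^(6*t) + 1)*e^(-3*t)/(6*t^2)
d^2M/dt^2 = (9*t^2*e^(6*t) - 9*t^2 - 6*t*e^(6*t) - 6*t + 2*e^(6*t) - 2)*e^(-3*t)/(6*t^3)
d^3M/dt^3 = (9*t^3*e^(6*t) + 9*t^3 - 9*t^2*e^(6*t) + 9*t^2 + 6*t*e^(6*t) + 6*t - 2*e^(6*t) + 2)*e^(-3*t)/(2*t^4)
d^4M/dt^4 = (27*t^4*e^(6*t) - 27*t^4 - 36*t^3*e^(6*t) - 36*t^3 + 36*t^2*e^(6*t) - 36*t^2 - 24*t*e^(6*t) - 24*t + 8*e^(6*t) - 8)*e^(-3*t)/(2*t^5)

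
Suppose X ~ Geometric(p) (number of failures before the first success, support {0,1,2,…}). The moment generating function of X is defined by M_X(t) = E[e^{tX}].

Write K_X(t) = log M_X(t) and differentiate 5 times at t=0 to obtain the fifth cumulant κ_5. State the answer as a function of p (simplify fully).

M_X(t) = p/(-(1 - p)*e^(t) + 1)
K_X(t) = log M_X(t) = log(p) - log(-(1 - p)*e^(t) + 1)
dK/dt = (-p*e^(t) + e^(t))/(p*e^(t) - e^(t) + 1)
d^2K/dt^2 = (-p*e^(t) + e^(t))/(p^2*e^(2*t) - 2*p*e^(2*t) + 2*p*e^(t) + e^(2*t) - 2*e^(t) + 1)

κ_5 = d^5K/dt^5 |_{t=0} = (p^4 - 15*p^3 + 50*p^2 - 60*p + 24)/p^5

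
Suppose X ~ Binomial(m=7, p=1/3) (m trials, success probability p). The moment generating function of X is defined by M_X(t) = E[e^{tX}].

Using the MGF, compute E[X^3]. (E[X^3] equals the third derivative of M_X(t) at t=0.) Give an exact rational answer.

M_X(t) = (e^(t)/3 + 2/3)^7
D^3[M](t) = 343*e^(7*t)/2187 + 112*e^(6*t)/81 + 3500*e^(5*t)/729 + 17920*e^(4*t)/2187 + 560*e^(3*t)/81 + 1792*e^(2*t)/729 + 448*e^(t)/2187

E[X^3] = D^3[M](0) = 217/9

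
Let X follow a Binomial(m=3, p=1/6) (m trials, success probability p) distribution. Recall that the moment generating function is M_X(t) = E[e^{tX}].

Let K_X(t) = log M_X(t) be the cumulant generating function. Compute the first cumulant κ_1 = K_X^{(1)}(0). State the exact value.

M_X(t) = (e^(t)/6 + 5/6)^3
K_X(t) = log M_X(t) = 3*log(e^(t)/6 + 5/6)
K^(1)(t) = 3*e^(t)/(e^(t) + 5)

κ_1 = K^(1)(0) = 1/2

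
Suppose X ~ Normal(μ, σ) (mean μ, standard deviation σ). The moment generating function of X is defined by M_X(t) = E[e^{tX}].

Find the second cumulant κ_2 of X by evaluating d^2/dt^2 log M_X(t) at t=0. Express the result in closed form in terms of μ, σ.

M_X(t) = e^(μ*t + σ^2*t^2/2)
K_X(t) = log M_X(t) = μ*t + σ^2*t^2/2
K^(2)(t) = σ^2

κ_2 = K^(2)(0) = σ^2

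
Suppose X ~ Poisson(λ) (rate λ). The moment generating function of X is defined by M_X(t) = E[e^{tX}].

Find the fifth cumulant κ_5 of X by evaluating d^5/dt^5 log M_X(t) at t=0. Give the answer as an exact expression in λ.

κ_5 = K′′′′′(0) = λ

M_X(t) = e^(λ*(e^(t) - 1))
K_X(t) = log M_X(t) = λ*(e^(t) - 1)
K′(t) = λ*e^(t)
K′′(t) = λ*e^(t)
K′′′(t) = λ*e^(t)
K′′′′(t) = λ*e^(t)
K′′′′′(t) = λ*e^(t)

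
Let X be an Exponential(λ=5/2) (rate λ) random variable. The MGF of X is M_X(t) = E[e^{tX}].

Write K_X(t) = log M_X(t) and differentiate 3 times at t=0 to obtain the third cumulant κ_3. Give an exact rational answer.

κ_3 = d^3K/dt^3 |_{t=0} = 16/125

M_X(t) = 5/(2*(5/2 - t))
K_X(t) = log M_X(t) = -log(5/2 - t) - log(2) + log(5)
dK/dt = -2/(2*t - 5)
d^2K/dt^2 = 4/(4*t^2 - 20*t + 25)
d^3K/dt^3 = -16/(8*t^3 - 60*t^2 + 150*t - 125)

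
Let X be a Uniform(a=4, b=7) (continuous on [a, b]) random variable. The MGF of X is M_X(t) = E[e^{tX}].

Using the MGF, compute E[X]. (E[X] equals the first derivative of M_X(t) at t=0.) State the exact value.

M_X(t) = (e^(7*t) - e^(4*t))/(3*t)
M^(1)(t) = (7*t*e^(7*t) - 4*t*e^(4*t) - e^(7*t) + e^(4*t))/(3*t^2)

E[X] = M^(1)(0) = 11/2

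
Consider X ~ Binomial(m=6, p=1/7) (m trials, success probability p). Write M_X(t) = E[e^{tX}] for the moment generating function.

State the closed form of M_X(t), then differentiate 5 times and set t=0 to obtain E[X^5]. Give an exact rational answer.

M_X(t) = (e^(t)/7 + 6/7)^6
D^5[M](t) = 7776*e^(6*t)/117649 + 112500*e^(5*t)/117649 + 552960*e^(4*t)/117649 + 1049760*e^(3*t)/117649 + 622080*e^(2*t)/117649 + 46656*e^(t)/117649

E[X^5] = D^5[M](0) = 341676/16807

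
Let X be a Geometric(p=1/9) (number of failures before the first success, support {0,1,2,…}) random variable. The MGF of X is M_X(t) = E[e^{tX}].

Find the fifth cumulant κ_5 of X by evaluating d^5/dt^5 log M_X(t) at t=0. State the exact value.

κ_5 = K′′′′′(0) = 1058760

M_X(t) = 1/(9*(1 - 8*e^(t)/9))
K_X(t) = log M_X(t) = -log(1 - 8*e^(t)/9) - 2*log(3)
K′(t) = -8*e^(t)/(8*e^(t) - 9)
K′′(t) = 72*e^(t)/(64*e^(2*t) - 144*e^(t) + 81)
K′′′(t) = (-576*e^(2*t) - 648*e^(t))/(512*e^(3*t) - 1728*e^(2*t) + 1944*e^(t) - 729)
K′′′′(t) = (4608*e^(3*t) + 20736*e^(2*t) + 5832*e^(t))/(4096*e^(4*t) - 18432*e^(3*t) + 31104*e^(2*t) - 23328*e^(t) + 6561)
K′′′′′(t) = (-36864*e^(4*t) - 456192*e^(3*t) - 513216*e^(2*t) - 52488*e^(t))/(32768*e^(5*t) - 184320*e^(4*t) + 414720*e^(3*t) - 466560*e^(2*t) + 262440*e^(t) - 59049)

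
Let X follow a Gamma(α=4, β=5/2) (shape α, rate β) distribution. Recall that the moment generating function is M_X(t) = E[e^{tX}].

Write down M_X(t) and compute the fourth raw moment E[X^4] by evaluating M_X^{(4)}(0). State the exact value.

E[X^4] = M^(4)(0) = 2688/125

M_X(t) = 625/(16*(5/2 - t)^4)
M^(4)(t) = 8400000/(256*t^8 - 5120*t^7 + 44800*t^6 - 224000*t^5 + 700000*t^4 - 1400000*t^3 + 1750000*t^2 - 1250000*t + 390625)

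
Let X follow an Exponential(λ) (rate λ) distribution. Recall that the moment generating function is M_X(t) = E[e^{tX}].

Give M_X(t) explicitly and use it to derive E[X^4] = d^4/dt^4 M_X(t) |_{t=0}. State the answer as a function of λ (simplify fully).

E[X^4] = M^(4)(0) = 24/λ^4

M_X(t) = λ/(λ - t)
M^(4)(t) = -24*λ/(-λ^5 + 5*λ^4*t - 10*λ^3*t^2 + 10*λ^2*t^3 - 5*λ*t^4 + t^5)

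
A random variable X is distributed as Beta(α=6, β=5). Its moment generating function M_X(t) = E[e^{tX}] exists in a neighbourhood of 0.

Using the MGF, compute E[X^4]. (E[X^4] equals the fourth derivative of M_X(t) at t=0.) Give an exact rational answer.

E[X^4] = D^4[M](0) = 18/143

M_X(t) = ₁F₁(6; 11; t)
D^4[M](t) = 18*₁F₁(10; 15; t)/143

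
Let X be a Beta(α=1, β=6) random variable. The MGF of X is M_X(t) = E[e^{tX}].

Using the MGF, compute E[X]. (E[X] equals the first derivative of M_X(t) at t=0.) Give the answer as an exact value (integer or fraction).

E[X] = dM/dt |_{t=0} = 1/7

M_X(t) = ₁F₁(1; 7; t)
dM/dt = ₁F₁(2; 8; t)/7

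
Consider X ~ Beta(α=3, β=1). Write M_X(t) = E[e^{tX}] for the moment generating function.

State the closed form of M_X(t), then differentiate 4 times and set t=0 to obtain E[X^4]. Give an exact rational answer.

M_X(t) = ₁F₁(3; 4; t)
D^4[M](t) = 3*₁F₁(7; 8; t)/7

E[X^4] = D^4[M](0) = 3/7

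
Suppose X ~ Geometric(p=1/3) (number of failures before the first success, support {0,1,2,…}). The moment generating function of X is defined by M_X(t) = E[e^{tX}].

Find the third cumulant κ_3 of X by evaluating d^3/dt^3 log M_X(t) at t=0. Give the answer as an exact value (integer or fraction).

M_X(t) = 1/(3*(1 - 2*e^(t)/3))
K_X(t) = log M_X(t) = -log(1 - 2*e^(t)/3) - log(3)
K^(3)(t) = (-12*e^(2*t) - 18*e^(t))/(8*e^(3*t) - 36*e^(2*t) + 54*e^(t) - 27)

κ_3 = K^(3)(0) = 30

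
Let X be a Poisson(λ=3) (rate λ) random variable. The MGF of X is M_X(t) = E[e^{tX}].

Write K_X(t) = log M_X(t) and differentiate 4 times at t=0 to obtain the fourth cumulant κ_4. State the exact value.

M_X(t) = e^(3*e^(t) - 3)
K_X(t) = log M_X(t) = 3*e^(t) - 3
K′(t) = 3*e^(t)
K′′(t) = 3*e^(t)
K′′′(t) = 3*e^(t)
K′′′′(t) = 3*e^(t)

κ_4 = K′′′′(0) = 3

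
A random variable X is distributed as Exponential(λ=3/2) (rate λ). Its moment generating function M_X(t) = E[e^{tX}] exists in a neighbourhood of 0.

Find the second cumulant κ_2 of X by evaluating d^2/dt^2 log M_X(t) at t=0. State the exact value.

κ_2 = K′′(0) = 4/9

M_X(t) = 3/(2*(3/2 - t))
K_X(t) = log M_X(t) = -log(3/2 - t) - log(2) + log(3)
K′(t) = -2/(2*t - 3)
K′′(t) = 4/(4*t^2 - 12*t + 9)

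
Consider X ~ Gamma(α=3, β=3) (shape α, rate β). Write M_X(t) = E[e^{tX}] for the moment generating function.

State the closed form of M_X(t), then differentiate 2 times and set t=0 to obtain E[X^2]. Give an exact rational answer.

M_X(t) = 27/(3 - t)^3
D^2[M](t) = -324/(t^5 - 15*t^4 + 90*t^3 - 270*t^2 + 405*t - 243)

E[X^2] = D^2[M](0) = 4/3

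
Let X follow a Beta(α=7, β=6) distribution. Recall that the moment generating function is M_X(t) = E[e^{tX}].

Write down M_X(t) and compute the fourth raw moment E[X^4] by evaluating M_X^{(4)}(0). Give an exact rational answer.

E[X^4] = M^(4)(0) = 3/26

M_X(t) = ₁F₁(7; 13; t)
M^(4)(t) = 3*₁F₁(11; 17; t)/26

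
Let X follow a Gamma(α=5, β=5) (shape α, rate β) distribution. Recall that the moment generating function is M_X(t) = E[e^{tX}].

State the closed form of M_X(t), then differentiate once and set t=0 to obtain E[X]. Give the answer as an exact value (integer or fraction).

E[X] = D[M](0) = 1

M_X(t) = 3125/(5 - t)^5
D[M](t) = 15625/(t^6 - 30*t^5 + 375*t^4 - 2500*t^3 + 9375*t^2 - 18750*t + 15625)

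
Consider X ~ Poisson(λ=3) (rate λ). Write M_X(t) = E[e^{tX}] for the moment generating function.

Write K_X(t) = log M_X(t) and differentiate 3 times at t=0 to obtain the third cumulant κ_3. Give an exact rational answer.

M_X(t) = e^(3*e^(t) - 3)
K_X(t) = log M_X(t) = 3*e^(t) - 3
K′(t) = 3*e^(t)
K′′(t) = 3*e^(t)
K′′′(t) = 3*e^(t)

κ_3 = K′′′(0) = 3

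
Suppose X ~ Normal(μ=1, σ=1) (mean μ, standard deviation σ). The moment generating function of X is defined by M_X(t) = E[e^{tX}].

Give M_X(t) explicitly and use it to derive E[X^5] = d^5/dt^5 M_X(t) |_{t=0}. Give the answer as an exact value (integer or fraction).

M_X(t) = e^(t^2/2 + t)
M^(5)(t) = t^5*e^(t)*e^(t^2/2) + 5*t^4*e^(t)*e^(t^2/2) + 20*t^3*e^(t)*e^(t^2/2) + 40*t^2*e^(t)*e^(t^2/2) + 50*t*e^(t)*e^(t^2/2) + 26*e^(t)*e^(t^2/2)

E[X^5] = M^(5)(0) = 26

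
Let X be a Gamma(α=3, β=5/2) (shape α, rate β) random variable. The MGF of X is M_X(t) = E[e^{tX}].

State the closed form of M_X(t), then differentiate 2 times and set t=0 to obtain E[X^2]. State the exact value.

E[X^2] = D^2[M](0) = 48/25

M_X(t) = 125/(8*(5/2 - t)^3)
D^2[M](t) = -6000/(32*t^5 - 400*t^4 + 2000*t^3 - 5000*t^2 + 6250*t - 3125)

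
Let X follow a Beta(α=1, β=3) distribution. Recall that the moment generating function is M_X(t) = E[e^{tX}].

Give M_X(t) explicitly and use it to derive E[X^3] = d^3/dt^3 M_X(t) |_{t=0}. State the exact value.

M_X(t) = ₁F₁(1; 4; t)
dM/dt = ₁F₁(2; 5; t)/4
d^2M/dt^2 = ₁F₁(3; 6; t)/10
d^3M/dt^3 = ₁F₁(4; 7; t)/20

E[X^3] = d^3M/dt^3 |_{t=0} = 1/20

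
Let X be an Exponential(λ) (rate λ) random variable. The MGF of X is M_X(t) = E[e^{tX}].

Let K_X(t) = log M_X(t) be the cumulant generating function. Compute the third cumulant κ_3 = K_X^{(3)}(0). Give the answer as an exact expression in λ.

M_X(t) = λ/(λ - t)
K_X(t) = log M_X(t) = log(λ) - log(λ - t)
K′(t) = -1/(-λ + t)
K′′(t) = 1/(λ^2 - 2*λ*t + t^2)
K′′′(t) = -2/(-λ^3 + 3*λ^2*t - 3*λ*t^2 + t^3)

κ_3 = K′′′(0) = 2/λ^3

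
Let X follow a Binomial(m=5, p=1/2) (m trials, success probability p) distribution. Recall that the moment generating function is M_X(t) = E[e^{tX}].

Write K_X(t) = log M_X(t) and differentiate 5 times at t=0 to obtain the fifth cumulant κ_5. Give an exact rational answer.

M_X(t) = (e^(t)/2 + 1/2)^5
K_X(t) = log M_X(t) = 5*log(e^(t)/2 + 1/2)
K′(t) = 5*e^(t)/(e^(t) + 1)
K′′(t) = 5*e^(t)/(e^(2*t) + 2*e^(t) + 1)
K′′′(t) = (-5*e^(2*t) + 5*e^(t))/(e^(3*t) + 3*e^(2*t) + 3*e^(t) + 1)
K′′′′(t) = (5*e^(3*t) - 20*e^(2*t) + 5*e^(t))/(e^(4*t) + 4*e^(3*t) + 6*e^(2*t) + 4*e^(t) + 1)
K′′′′′(t) = (-5*e^(4*t) + 55*e^(3*t) - 55*e^(2*t) + 5*e^(t))/(e^(5*t) + 5*e^(4*t) + 10*e^(3*t) + 10*e^(2*t) + 5*e^(t) + 1)

κ_5 = K′′′′′(0) = 0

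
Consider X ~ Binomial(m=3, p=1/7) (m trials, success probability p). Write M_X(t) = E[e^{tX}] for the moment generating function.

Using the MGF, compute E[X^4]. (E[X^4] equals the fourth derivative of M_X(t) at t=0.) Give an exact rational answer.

M_X(t) = (e^(t)/7 + 6/7)^3
D^4[M](t) = 81*e^(3*t)/343 + 288*e^(2*t)/343 + 108*e^(t)/343

E[X^4] = D^4[M](0) = 477/343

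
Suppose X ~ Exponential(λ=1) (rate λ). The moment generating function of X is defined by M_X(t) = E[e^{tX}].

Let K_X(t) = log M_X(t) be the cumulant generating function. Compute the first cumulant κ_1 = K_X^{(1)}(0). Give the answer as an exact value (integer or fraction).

κ_1 = K′(0) = 1

M_X(t) = 1/(1 - t)
K_X(t) = log M_X(t) = -log(1 - t)
K′(t) = -1/(t - 1)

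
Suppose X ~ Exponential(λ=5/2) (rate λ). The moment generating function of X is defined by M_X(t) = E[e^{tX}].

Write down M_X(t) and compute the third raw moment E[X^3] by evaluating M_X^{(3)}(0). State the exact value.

M_X(t) = 5/(2*(5/2 - t))
D^3[M](t) = 240/(16*t^4 - 160*t^3 + 600*t^2 - 1000*t + 625)

E[X^3] = D^3[M](0) = 48/125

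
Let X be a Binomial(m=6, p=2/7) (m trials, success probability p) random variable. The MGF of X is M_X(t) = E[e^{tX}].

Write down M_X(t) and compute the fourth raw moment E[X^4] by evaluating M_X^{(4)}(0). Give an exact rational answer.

M_X(t) = (2*e^(t)/7 + 5/7)^6
M′(t) = 384*e^(6*t)/117649 + 4800*e^(5*t)/117649 + 24000*e^(4*t)/117649 + 60000*e^(3*t)/117649 + 75000*e^(2*t)/117649 + 37500*e^(t)/117649
M′′(t) = 2304*e^(6*t)/117649 + 24000*e^(5*t)/117649 + 96000*e^(4*t)/117649 + 180000*e^(3*t)/117649 + 150000*e^(2*t)/117649 + 37500*e^(t)/117649
M′′′(t) = 13824*e^(6*t)/117649 + 120000*e^(5*t)/117649 + 384000*e^(4*t)/117649 + 540000*e^(3*t)/117649 + 300000*e^(2*t)/117649 + 37500*e^(t)/117649
M′′′′(t) = 82944*e^(6*t)/117649 + 600000*e^(5*t)/117649 + 1536000*e^(4*t)/117649 + 1620000*e^(3*t)/117649 + 600000*e^(2*t)/117649 + 37500*e^(t)/117649

E[X^4] = M′′′′(0) = 91356/2401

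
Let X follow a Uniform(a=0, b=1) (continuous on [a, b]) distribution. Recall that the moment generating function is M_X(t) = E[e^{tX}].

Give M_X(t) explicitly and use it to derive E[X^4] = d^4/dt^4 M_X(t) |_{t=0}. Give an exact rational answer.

M_X(t) = (e^(t) - 1)/t
D^4[M](t) = (t^4*e^(t) - 4*t^3*e^(t) + 12*t^2*e^(t) - 24*t*e^(t) + 24*e^(t) - 24)/t^5

E[X^4] = D^4[M](0) = 1/5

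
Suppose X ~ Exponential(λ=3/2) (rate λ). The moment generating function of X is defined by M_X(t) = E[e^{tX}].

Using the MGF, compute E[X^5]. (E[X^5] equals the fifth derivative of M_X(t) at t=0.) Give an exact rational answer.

M_X(t) = 3/(2*(3/2 - t))
M^(5)(t) = 11520/(64*t^6 - 576*t^5 + 2160*t^4 - 4320*t^3 + 4860*t^2 - 2916*t + 729)

E[X^5] = M^(5)(0) = 1280/81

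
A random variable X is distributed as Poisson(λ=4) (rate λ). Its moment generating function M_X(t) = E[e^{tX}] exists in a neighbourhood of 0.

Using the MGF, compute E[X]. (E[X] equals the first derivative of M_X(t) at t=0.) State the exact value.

E[X] = dM/dt |_{t=0} = 4

M_X(t) = e^(4*e^(t) - 4)
dM/dt = 4*e^(-4)*e^(t)*e^(4*e^(t))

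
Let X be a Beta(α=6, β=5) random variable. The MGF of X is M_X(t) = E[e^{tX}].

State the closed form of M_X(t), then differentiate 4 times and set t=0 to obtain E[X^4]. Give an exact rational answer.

E[X^4] = d^4M/dt^4 |_{t=0} = 18/143

M_X(t) = ₁F₁(6; 11; t)
dM/dt = 6*₁F₁(7; 12; t)/11
d^2M/dt^2 = 7*₁F₁(8; 13; t)/22
d^3M/dt^3 = 28*₁F₁(9; 14; t)/143
d^4M/dt^4 = 18*₁F₁(10; 15; t)/143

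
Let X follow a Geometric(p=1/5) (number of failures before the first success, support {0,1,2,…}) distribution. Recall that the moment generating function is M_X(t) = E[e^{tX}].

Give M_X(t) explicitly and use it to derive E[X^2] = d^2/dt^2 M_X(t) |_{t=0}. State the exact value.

E[X^2] = M^(2)(0) = 36

M_X(t) = 1/(5*(1 - 4*e^(t)/5))
M^(2)(t) = (-16*e^(2*t) - 20*e^(t))/(64*e^(3*t) - 240*e^(2*t) + 300*e^(t) - 125)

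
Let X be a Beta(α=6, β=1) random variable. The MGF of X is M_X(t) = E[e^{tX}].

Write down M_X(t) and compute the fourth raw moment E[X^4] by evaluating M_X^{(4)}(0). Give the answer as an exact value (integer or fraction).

M_X(t) = ₁F₁(6; 7; t)
M^(4)(t) = 3*₁F₁(10; 11; t)/5

E[X^4] = M^(4)(0) = 3/5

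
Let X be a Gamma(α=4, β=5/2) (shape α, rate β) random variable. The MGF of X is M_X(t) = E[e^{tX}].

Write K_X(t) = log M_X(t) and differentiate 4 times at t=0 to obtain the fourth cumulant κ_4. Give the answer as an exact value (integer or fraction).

M_X(t) = 625/(16*(5/2 - t)^4)
K_X(t) = log M_X(t) = -4*log(5/2 - t) - 4*log(2) + 4*log(5)
dK/dt = -8/(2*t - 5)
d^2K/dt^2 = 16/(4*t^2 - 20*t + 25)
d^3K/dt^3 = -64/(8*t^3 - 60*t^2 + 150*t - 125)
d^4K/dt^4 = 384/(16*t^4 - 160*t^3 + 600*t^2 - 1000*t + 625)

κ_4 = d^4K/dt^4 |_{t=0} = 384/625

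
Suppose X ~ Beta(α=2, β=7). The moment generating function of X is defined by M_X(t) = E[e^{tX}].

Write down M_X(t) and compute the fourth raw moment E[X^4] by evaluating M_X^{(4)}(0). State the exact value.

M_X(t) = ₁F₁(2; 9; t)
M^(4)(t) = ₁F₁(6; 13; t)/99

E[X^4] = M^(4)(0) = 1/99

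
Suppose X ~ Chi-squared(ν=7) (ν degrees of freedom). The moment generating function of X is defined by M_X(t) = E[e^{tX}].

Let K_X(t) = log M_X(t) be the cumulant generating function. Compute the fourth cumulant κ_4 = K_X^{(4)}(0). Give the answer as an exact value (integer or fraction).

κ_4 = K′′′′(0) = 336

M_X(t) = (1 - 2*t)^(-7/2)
K_X(t) = log M_X(t) = -7*log(1 - 2*t)/2
K′(t) = -7/(2*t - 1)
K′′(t) = 14/(4*t^2 - 4*t + 1)
K′′′(t) = -56/(8*t^3 - 12*t^2 + 6*t - 1)
K′′′′(t) = 336/(16*t^4 - 32*t^3 + 24*t^2 - 8*t + 1)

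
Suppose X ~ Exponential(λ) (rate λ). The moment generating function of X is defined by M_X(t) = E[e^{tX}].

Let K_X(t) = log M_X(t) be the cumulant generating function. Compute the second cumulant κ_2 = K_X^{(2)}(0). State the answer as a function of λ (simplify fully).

M_X(t) = λ/(λ - t)
K_X(t) = log M_X(t) = log(λ) - log(λ - t)
dK/dt = -1/(-λ + t)
d^2K/dt^2 = 1/(λ^2 - 2*λ*t + t^2)

κ_2 = d^2K/dt^2 |_{t=0} = λ^(-2)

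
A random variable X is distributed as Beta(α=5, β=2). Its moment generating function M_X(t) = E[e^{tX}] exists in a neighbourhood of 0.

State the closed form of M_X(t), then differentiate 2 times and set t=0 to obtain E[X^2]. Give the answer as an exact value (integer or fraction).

E[X^2] = M′′(0) = 15/28

M_X(t) = ₁F₁(5; 7; t)
M′(t) = 5*₁F₁(6; 8; t)/7
M′′(t) = 15*₁F₁(7; 9; t)/28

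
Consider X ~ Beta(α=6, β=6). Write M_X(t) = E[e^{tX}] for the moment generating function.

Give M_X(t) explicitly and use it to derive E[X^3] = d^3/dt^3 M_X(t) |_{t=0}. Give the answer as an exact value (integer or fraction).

M_X(t) = ₁F₁(6; 12; t)
M′(t) = ₁F₁(7; 13; t)/2
M′′(t) = 7*₁F₁(8; 14; t)/26
M′′′(t) = 2*₁F₁(9; 15; t)/13

E[X^3] = M′′′(0) = 2/13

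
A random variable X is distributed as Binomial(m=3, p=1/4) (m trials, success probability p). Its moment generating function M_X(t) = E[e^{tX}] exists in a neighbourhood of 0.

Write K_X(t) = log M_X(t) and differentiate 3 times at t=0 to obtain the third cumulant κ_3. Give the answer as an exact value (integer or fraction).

κ_3 = D^3[K](0) = 9/32

M_X(t) = (e^(t)/4 + 3/4)^3
K_X(t) = log M_X(t) = 3*log(e^(t)/4 + 3/4)
D^3[K](t) = (-9*e^(2*t) + 27*e^(t))/(e^(3*t) + 9*e^(2*t) + 27*e^(t) + 27)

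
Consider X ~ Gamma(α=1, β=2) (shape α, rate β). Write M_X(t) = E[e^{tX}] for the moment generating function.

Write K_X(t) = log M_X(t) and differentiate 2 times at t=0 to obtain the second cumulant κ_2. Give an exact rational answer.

κ_2 = D^2[K](0) = 1/4

M_X(t) = 2/(2 - t)
K_X(t) = log M_X(t) = -log(2 - t) + log(2)
D^2[K](t) = 1/(t^2 - 4*t + 4)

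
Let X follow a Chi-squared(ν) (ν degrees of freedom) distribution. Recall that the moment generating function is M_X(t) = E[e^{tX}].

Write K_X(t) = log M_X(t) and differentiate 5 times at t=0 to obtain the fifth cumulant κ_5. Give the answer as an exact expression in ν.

M_X(t) = (1 - 2*t)^(-ν/2)
K_X(t) = log M_X(t) = -ν*log(1 - 2*t)/2
K^(5)(t) = -384*ν/(32*t^5 - 80*t^4 + 80*t^3 - 40*t^2 + 10*t - 1)

κ_5 = K^(5)(0) = 384*ν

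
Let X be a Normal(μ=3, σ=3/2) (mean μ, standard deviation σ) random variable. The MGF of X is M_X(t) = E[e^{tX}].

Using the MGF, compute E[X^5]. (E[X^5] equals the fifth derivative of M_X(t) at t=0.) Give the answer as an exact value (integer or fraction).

M_X(t) = e^(9*t^2/8 + 3*t)

E[X^5] = D^5[M](0) = 17253/16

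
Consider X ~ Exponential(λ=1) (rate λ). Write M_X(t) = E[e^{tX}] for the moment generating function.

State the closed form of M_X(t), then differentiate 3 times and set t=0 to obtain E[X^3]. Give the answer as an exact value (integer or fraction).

M_X(t) = 1/(1 - t)
D^3[M](t) = 6/(t^4 - 4*t^3 + 6*t^2 - 4*t + 1)

E[X^3] = D^3[M](0) = 6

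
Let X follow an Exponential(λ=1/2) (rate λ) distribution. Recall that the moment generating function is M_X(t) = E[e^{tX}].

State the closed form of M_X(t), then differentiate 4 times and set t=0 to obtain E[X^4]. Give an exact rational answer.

E[X^4] = M′′′′(0) = 384

M_X(t) = 1/(2*(1/2 - t))
M′(t) = 2/(4*t^2 - 4*t + 1)
M′′(t) = -8/(8*t^3 - 12*t^2 + 6*t - 1)
M′′′(t) = 48/(16*t^4 - 32*t^3 + 24*t^2 - 8*t + 1)
M′′′′(t) = -384/(32*t^5 - 80*t^4 + 80*t^3 - 40*t^2 + 10*t - 1)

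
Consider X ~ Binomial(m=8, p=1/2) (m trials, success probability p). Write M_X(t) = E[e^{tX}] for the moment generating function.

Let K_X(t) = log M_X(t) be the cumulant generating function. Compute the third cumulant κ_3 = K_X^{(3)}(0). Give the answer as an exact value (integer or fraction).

κ_3 = D^3[K](0) = 0

M_X(t) = (e^(t)/2 + 1/2)^8
K_X(t) = log M_X(t) = 8*log(e^(t)/2 + 1/2)
D^3[K](t) = (-8*e^(2*t) + 8*e^(t))/(e^(3*t) + 3*e^(2*t) + 3*e^(t) + 1)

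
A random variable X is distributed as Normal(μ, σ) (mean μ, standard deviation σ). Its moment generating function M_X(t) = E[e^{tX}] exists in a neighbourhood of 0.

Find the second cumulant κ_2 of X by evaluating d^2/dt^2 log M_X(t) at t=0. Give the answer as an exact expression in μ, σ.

κ_2 = D^2[K](0) = σ^2

M_X(t) = e^(μ*t + σ^2*t^2/2)
K_X(t) = log M_X(t) = μ*t + σ^2*t^2/2
D^2[K](t) = σ^2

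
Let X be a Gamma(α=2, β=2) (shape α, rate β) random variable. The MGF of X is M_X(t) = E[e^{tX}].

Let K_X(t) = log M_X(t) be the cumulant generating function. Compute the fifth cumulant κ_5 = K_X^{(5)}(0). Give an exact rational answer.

M_X(t) = 4/(2 - t)^2
K_X(t) = log M_X(t) = -2*log(2 - t) + 2*log(2)
K′(t) = -2/(t - 2)
K′′(t) = 2/(t^2 - 4*t + 4)
K′′′(t) = -4/(t^3 - 6*t^2 + 12*t - 8)
K′′′′(t) = 12/(t^4 - 8*t^3 + 24*t^2 - 32*t + 16)
K′′′′′(t) = -48/(t^5 - 10*t^4 + 40*t^3 - 80*t^2 + 80*t - 32)

κ_5 = K′′′′′(0) = 3/2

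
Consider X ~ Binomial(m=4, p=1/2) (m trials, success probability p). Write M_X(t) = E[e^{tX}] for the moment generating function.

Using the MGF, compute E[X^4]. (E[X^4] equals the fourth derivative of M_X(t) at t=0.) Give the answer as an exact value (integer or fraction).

M_X(t) = (e^(t)/2 + 1/2)^4
dM/dt = e^(4*t)/4 + 3*e^(3*t)/4 + 3*e^(2*t)/4 + e^(t)/4
d^2M/dt^2 = e^(4*t) + 9*e^(3*t)/4 + 3*e^(2*t)/2 + e^(t)/4
d^3M/dt^3 = 4*e^(4*t) + 27*e^(3*t)/4 + 3*e^(2*t) + e^(t)/4
d^4M/dt^4 = 16*e^(4*t) + 81*e^(3*t)/4 + 6*e^(2*t) + e^(t)/4

E[X^4] = d^4M/dt^4 |_{t=0} = 85/2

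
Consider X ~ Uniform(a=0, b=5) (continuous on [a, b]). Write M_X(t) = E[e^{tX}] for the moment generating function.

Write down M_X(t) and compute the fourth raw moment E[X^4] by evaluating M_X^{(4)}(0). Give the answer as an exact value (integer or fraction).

E[X^4] = d^4M/dt^4 |_{t=0} = 125

M_X(t) = (e^(5*t) - 1)/(5*t)
dM/dt = (5*t*e^(5*t) - e^(5*t) + 1)/(5*t^2)
d^2M/dt^2 = (25*t^2*e^(5*t) - 10*t*e^(5*t) + 2*e^(5*t) - 2)/(5*t^3)
d^3M/dt^3 = (125*t^3*e^(5*t) - 75*t^2*e^(5*t) + 30*t*e^(5*t) - 6*e^(5*t) + 6)/(5*t^4)
d^4M/dt^4 = (625*t^4*e^(5*t) - 500*t^3*e^(5*t) + 300*t^2*e^(5*t) - 120*t*e^(5*t) + 24*e^(5*t) - 24)/(5*t^5)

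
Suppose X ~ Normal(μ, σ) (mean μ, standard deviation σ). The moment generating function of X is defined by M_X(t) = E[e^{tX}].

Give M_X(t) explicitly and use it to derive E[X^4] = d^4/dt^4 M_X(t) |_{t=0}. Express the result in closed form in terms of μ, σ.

M_X(t) = e^(μ*t + σ^2*t^2/2)
dM/dt = μ*e^(μ*t)*e^(σ^2*t^2/2) + σ^2*t*e^(μ*t)*e^(σ^2*t^2/2)
d^2M/dt^2 = μ^2*e^(μ*t)*e^(σ^2*t^2/2) + 2*μ*σ^2*t*e^(μ*t)*e^(σ^2*t^2/2) + σ^4*t^2*e^(μ*t)*e^(σ^2*t^2/2) + σ^2*e^(μ*t)*e^(σ^2*t^2/2)

E[X^4] = d^4M/dt^4 |_{t=0} = μ^4 + 6*μ^2*σ^2 + 3*σ^4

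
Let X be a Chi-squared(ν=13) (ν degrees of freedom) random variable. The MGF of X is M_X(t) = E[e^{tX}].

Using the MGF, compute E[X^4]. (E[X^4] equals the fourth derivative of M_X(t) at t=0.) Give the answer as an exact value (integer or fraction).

E[X^4] = M^(4)(0) = 62985

M_X(t) = (1 - 2*t)^(-13/2)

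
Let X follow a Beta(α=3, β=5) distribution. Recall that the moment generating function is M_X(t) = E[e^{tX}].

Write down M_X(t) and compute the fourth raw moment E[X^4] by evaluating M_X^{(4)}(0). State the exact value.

M_X(t) = ₁F₁(3; 8; t)
M′(t) = 3*₁F₁(4; 9; t)/8
M′′(t) = ₁F₁(5; 10; t)/6
M′′′(t) = ₁F₁(6; 11; t)/12
M′′′′(t) = ₁F₁(7; 12; t)/22

E[X^4] = M′′′′(0) = 1/22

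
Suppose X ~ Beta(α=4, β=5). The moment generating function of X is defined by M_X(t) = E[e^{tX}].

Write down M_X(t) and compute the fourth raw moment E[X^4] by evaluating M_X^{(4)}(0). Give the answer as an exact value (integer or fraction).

E[X^4] = d^4M/dt^4 |_{t=0} = 7/99

M_X(t) = ₁F₁(4; 9; t)
dM/dt = 4*₁F₁(5; 10; t)/9
d^2M/dt^2 = 2*₁F₁(6; 11; t)/9
d^3M/dt^3 = 4*₁F₁(7; 12; t)/33
d^4M/dt^4 = 7*₁F₁(8; 13; t)/99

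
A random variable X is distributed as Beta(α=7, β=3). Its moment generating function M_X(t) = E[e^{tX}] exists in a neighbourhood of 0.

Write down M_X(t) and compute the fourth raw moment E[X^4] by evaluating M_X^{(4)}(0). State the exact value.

E[X^4] = d^4M/dt^4 |_{t=0} = 42/143

M_X(t) = ₁F₁(7; 10; t)
dM/dt = 7*₁F₁(8; 11; t)/10
d^2M/dt^2 = 28*₁F₁(9; 12; t)/55
d^3M/dt^3 = 21*₁F₁(10; 13; t)/55
d^4M/dt^4 = 42*₁F₁(11; 14; t)/143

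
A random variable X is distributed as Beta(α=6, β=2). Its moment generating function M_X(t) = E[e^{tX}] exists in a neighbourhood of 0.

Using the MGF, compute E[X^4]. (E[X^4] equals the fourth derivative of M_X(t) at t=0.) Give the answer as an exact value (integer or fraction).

E[X^4] = M^(4)(0) = 21/55

M_X(t) = ₁F₁(6; 8; t)
M^(4)(t) = 21*₁F₁(10; 12; t)/55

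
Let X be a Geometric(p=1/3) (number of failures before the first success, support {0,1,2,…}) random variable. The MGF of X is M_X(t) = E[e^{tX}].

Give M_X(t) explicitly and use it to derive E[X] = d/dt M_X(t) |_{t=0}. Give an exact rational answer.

E[X] = D[M](0) = 2

M_X(t) = 1/(3*(1 - 2*e^(t)/3))
D[M](t) = 2*e^(t)/(4*e^(2*t) - 12*e^(t) + 9)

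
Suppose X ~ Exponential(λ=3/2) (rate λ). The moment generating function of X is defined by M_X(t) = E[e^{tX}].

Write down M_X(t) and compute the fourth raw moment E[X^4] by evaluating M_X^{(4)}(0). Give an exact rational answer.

M_X(t) = 3/(2*(3/2 - t))
M^(4)(t) = -1152/(32*t^5 - 240*t^4 + 720*t^3 - 1080*t^2 + 810*t - 243)

E[X^4] = M^(4)(0) = 128/27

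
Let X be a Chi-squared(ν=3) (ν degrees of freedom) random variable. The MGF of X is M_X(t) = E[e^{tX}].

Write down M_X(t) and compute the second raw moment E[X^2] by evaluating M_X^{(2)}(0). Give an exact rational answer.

M_X(t) = (1 - 2*t)^(-3/2)
M^(2)(t) = -15/(8*t^3*√(1 - 2*t) - 12*t^2*√(1 - 2*t) + 6*t*√(1 - 2*t) - √(1 - 2*t))

E[X^2] = M^(2)(0) = 15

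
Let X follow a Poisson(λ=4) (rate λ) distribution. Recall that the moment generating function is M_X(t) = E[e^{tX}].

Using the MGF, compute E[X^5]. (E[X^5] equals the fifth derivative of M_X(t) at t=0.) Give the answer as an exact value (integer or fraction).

E[X^5] = M^(5)(0) = 5428

M_X(t) = e^(4*e^(t) - 4)
M^(5)(t) = (1024*e^(5*t)*e^(4*e^(t)) + 2560*e^(4*t)*e^(4*e^(t)) + 1600*e^(3*t)*e^(4*e^(t)) + 240*e^(2*t)*e^(4*e^(t)) + 4*e^(t)*e^(4*e^(t)))*e^(-4)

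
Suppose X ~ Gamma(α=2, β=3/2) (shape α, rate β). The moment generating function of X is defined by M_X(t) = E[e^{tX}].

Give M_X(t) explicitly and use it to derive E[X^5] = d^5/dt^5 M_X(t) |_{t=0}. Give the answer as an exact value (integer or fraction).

E[X^5] = D^5[M](0) = 2560/27

M_X(t) = 9/(4*(3/2 - t)^2)
D^5[M](t) = -207360/(128*t^7 - 1344*t^6 + 6048*t^5 - 15120*t^4 + 22680*t^3 - 20412*t^2 + 10206*t - 2187)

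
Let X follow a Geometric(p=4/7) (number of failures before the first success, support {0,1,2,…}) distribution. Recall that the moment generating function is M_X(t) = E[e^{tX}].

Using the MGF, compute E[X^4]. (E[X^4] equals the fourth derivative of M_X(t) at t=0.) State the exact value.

M_X(t) = 4/(7*(1 - 3*e^(t)/7))
M′(t) = 12*e^(t)/(9*e^(2*t) - 42*e^(t) + 49)
M′′(t) = (-36*e^(2*t) - 84*e^(t))/(27*e^(3*t) - 189*e^(2*t) + 441*e^(t) - 343)
M′′′(t) = (108*e^(3*t) + 1008*e^(2*t) + 588*e^(t))/(81*e^(4*t) - 756*e^(3*t) + 2646*e^(2*t) - 4116*e^(t) + 2401)
M′′′′(t) = (-324*e^(4*t) - 8316*e^(3*t) - 19404*e^(2*t) - 4116*e^(t))/(243*e^(5*t) - 2835*e^(4*t) + 13230*e^(3*t) - 30870*e^(2*t) + 36015*e^(t) - 16807)

E[X^4] = M′′′′(0) = 1005/32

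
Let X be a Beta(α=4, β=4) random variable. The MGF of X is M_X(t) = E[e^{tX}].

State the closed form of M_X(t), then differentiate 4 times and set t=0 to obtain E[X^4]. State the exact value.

M_X(t) = ₁F₁(4; 8; t)
M^(4)(t) = 7*₁F₁(8; 12; t)/66

E[X^4] = M^(4)(0) = 7/66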